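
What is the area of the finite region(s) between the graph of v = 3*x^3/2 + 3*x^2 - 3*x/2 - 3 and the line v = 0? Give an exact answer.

37/8

The curve meets the x-axis where 3*x^3/2 + 3*x^2 - 3*x/2 - 3 = 0, i.e. 3*(x - 1)*(x + 1)*(x + 2)/2 = 0, at x = -2, -1, 1.
On [-2, -1] the curve lies above the axis; ∫[-2,-1] (3*x^3/2 + 3*x^2 - 3*x/2 - 3) dx = 5/8, giving area 5/8.
On [-1, 1] the curve lies below the axis; ∫[-1,1] (3*x^3/2 + 3*x^2 - 3*x/2 - 3) dx = -4, giving area 4.
Total area = 5/8 + 4 = 37/8.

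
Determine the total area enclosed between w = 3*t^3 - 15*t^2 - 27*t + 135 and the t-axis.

The curve meets the t-axis where 3*t^3 - 15*t^2 - 27*t + 135 = 0, i.e. 3*(t - 5)*(t - 3)*(t + 3) = 0, at t = -3, 3, 5.
On [-3, 3] the curve lies above the axis; ∫[-3,3] (3*t^3 - 15*t^2 - 27*t + 135) dt = 540, giving area 540.
On [3, 5] the curve lies below the axis; ∫[3,5] (3*t^3 - 15*t^2 - 27*t + 135) dt = -28, giving area 28.
Total area = 540 + 28 = 568.

568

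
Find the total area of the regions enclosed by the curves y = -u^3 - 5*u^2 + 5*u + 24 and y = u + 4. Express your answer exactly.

937/12

Set the curves equal: -u^3 - 5*u^2 + 5*u + 24 = u + 4, so -u^3 - 5*u^2 + 4*u + 20 = 0, which factors as -(u - 2)*(u + 2)*(u + 5) = 0. The curves meet at u = -5, -2, 2.
On [-5, -2], y = u + 4 is on top; that piece has area ∫[-5,-2] (-(-u^3 - 5*u^2 + 4*u + 20)) du = 99/4.
On [-2, 2], y = -u^3 - 5*u^2 + 5*u + 24 is on top; that piece has area ∫[-2,2] (-u^3 - 5*u^2 + 4*u + 20) du = 160/3.
Total enclosed area = 99/4 + 160/3 = 937/12.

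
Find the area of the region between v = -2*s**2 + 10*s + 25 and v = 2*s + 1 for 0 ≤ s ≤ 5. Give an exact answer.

410/3

On [0, 5], (-2*s**2 + 10*s + 25) - (2*s + 1) = -2*s**2 + 8*s + 24 is ≥ 0 throughout, so the area is a single integral of |-2*s**2 + 8*s + 24|.
∫[0,5] (-2*s**2 + 8*s + 24) ds = 410/3.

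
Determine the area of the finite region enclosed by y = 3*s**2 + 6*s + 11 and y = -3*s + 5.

Set the curves equal: 3*s**2 + 6*s + 11 = -3*s + 5, so 3*s**2 + 9*s + 6 = 0, which factors as 3*(s + 1)*(s + 2) = 0. The curves meet at s = -2, -1.
On [-2, -1], y = -3*s + 5 is on top; that piece has area ∫[-2,-1] (-(3*s**2 + 9*s + 6)) ds = 1/2.

1/2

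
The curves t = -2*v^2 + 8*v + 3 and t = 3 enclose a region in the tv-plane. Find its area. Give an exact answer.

Both boundary curves give t as a function of v, so integrate with respect to v. Setting them equal: -2*v^2 + 8*v = 0, i.e. -2*v*(v - 4) = 0, so they meet at v = 0, 4.
For v in [0, 4], t = -2*v^2 + 8*v + 3 is on the right; area = ∫[0,4] (-2*v^2 + 8*v) dv = 64/3.

64/3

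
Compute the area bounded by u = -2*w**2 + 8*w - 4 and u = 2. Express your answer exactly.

8/3

Both boundary curves give u as a function of w, so integrate with respect to w. Setting them equal: -2*w**2 + 8*w - 6 = 0, i.e. -2*(w - 3)*(w - 1) = 0, so they meet at w = 1, 3.
For w in [1, 3], u = -2*w**2 + 8*w - 4 is on the right; area = ∫[1,3] (-2*w**2 + 8*w - 6) dw = 8/3.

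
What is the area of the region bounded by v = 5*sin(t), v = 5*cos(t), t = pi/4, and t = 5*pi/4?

10*sqrt(2)

On [pi/4, 5*pi/4], (5*sin(t)) - (5*cos(t)) = 5*sin(t) - 5*cos(t) is ≥ 0 throughout, so the area is a single integral of |5*sin(t) - 5*cos(t)|.
∫[pi/4,5*pi/4] (5*sin(t) - 5*cos(t)) dt = 10*sqrt(2).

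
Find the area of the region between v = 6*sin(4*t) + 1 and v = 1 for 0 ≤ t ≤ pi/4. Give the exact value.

On [0, pi/4], (6*sin(4*t) + 1) - (1) = 6*sin(4*t) is ≥ 0 throughout, so the area is a single integral of |6*sin(4*t)|.
∫[0,pi/4] (6*sin(4*t)) dt = 3.

3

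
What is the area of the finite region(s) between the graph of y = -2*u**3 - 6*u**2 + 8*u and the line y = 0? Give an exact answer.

131/2

The curve meets the u-axis where -2*u**3 - 6*u**2 + 8*u = 0, i.e. -2*u*(u - 1)*(u + 4) = 0, at u = -4, 0, 1.
On [-4, 0] the curve lies below the axis; ∫[-4,0] (-2*u**3 - 6*u**2 + 8*u) du = -64, giving area 64.
On [0, 1] the curve lies above the axis; ∫[0,1] (-2*u**3 - 6*u**2 + 8*u) du = 3/2, giving area 3/2.
Total area = 64 + 3/2 = 131/2.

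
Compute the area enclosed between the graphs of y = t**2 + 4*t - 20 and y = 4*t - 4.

256/3

Set the curves equal: t**2 + 4*t - 20 = 4*t - 4, so t**2 - 16 = 0, which factors as (t - 4)*(t + 4) = 0. The curves meet at t = -4, 4.
On [-4, 4], y = 4*t - 4 is on top; that piece has area ∫[-4,4] (-(t**2 - 16)) dt = 256/3.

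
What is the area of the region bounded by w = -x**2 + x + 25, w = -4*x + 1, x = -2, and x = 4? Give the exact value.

150

On [-2, 4], (-x**2 + x + 25) - (-4*x + 1) = -x**2 + 5*x + 24 is ≥ 0 throughout, so the area is a single integral of |-x**2 + 5*x + 24|.
∫[-2,4] (-x**2 + 5*x + 24) dx = 150.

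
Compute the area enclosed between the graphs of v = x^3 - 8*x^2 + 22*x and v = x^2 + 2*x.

131/4

Set the curves equal: x^3 - 8*x^2 + 22*x = x^2 + 2*x, so x^3 - 9*x^2 + 20*x = 0, which factors as x*(x - 5)*(x - 4) = 0. The curves meet at x = 0, 4, 5.
On [0, 4], v = x^3 - 8*x^2 + 22*x is on top; that piece has area ∫[0,4] (x^3 - 9*x^2 + 20*x) dx = 32.
On [4, 5], v = x^2 + 2*x is on top; that piece has area ∫[4,5] (-(x^3 - 9*x^2 + 20*x)) dx = 3/4.
Total enclosed area = 32 + 3/4 = 131/4.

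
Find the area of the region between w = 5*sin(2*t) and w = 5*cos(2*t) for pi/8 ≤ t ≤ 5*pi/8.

5*sqrt(2)

On [pi/8, 5*pi/8], (5*sin(2*t)) - (5*cos(2*t)) = 5*sin(2*t) - 5*cos(2*t) is ≥ 0 throughout, so the area is a single integral of |5*sin(2*t) - 5*cos(2*t)|.
∫[pi/8,5*pi/8] (5*sin(2*t) - 5*cos(2*t)) dt = 5*sqrt(2).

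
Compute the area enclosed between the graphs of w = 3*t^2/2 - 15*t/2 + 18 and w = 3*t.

1/4

Set the curves equal: 3*t^2/2 - 15*t/2 + 18 = 3*t, so 3*t^2/2 - 21*t/2 + 18 = 0, which factors as 3*(t - 4)*(t - 3)/2 = 0. The curves meet at t = 3, 4.
On [3, 4], w = 3*t is on top; that piece has area ∫[3,4] (-(3*t^2/2 - 21*t/2 + 18)) dt = 1/4.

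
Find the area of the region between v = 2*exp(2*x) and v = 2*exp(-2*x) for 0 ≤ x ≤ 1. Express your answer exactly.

-2 + exp(-2) + exp(2)

On [0, 1], (2*exp(2*x)) - (2*exp(-2*x)) = 2*exp(2*x) - 2*exp(-2*x) is ≥ 0 throughout, so the area is a single integral of |2*exp(2*x) - 2*exp(-2*x)|.
∫[0,1] (2*exp(2*x) - 2*exp(-2*x)) dx = -2 + exp(-2) + exp(2).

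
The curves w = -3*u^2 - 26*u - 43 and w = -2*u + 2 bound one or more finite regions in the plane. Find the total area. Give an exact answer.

4

Set the curves equal: -3*u^2 - 26*u - 43 = -2*u + 2, so -3*u^2 - 24*u - 45 = 0, which factors as -3*(u + 3)*(u + 5) = 0. The curves meet at u = -5, -3.
On [-5, -3], w = -3*u^2 - 26*u - 43 is on top; that piece has area ∫[-5,-3] (-3*u^2 - 24*u - 45) du = 4.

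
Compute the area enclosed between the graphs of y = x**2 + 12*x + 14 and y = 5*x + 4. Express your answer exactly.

Set the curves equal: x**2 + 12*x + 14 = 5*x + 4, so x**2 + 7*x + 10 = 0, which factors as (x + 2)*(x + 5) = 0. The curves meet at x = -5, -2.
On [-5, -2], y = 5*x + 4 is on top; that piece has area ∫[-5,-2] (-(x**2 + 7*x + 10)) dx = 9/2.

9/2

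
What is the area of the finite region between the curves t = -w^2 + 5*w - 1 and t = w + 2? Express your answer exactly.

Both boundary curves give t as a function of w, so integrate with respect to w. Setting them equal: -w^2 + 4*w - 3 = 0, i.e. -(w - 3)*(w - 1) = 0, so they meet at w = 1, 3.
For w in [1, 3], t = -w^2 + 5*w - 1 is on the right; area = ∫[1,3] (-w^2 + 4*w - 3) dw = 4/3.

4/3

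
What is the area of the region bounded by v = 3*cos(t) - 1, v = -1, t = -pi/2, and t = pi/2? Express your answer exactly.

6

On [-pi/2, pi/2], (3*cos(t) - 1) - (-1) = 3*cos(t) is ≥ 0 throughout, so the area is a single integral of |3*cos(t)|.
∫[-pi/2,pi/2] (3*cos(t)) dt = 6.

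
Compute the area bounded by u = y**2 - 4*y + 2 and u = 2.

Both boundary curves give u as a function of y, so integrate with respect to y. Setting them equal: y**2 - 4*y = 0, i.e. y*(y - 4) = 0, so they meet at y = 0, 4.
For y in [0, 4], u = y**2 - 4*y + 2 is on the left; area = ∫[0,4] (-(y**2 - 4*y)) dy = 32/3.

32/3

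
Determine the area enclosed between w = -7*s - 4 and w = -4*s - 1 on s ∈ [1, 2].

15/2

On [1, 2], (-7*s - 4) - (-4*s - 1) = -3*s - 3 is ≤ 0 throughout, so the area is a single integral of |-3*s - 3|.
∫[1,2] (-3*s - 3) ds = -15/2; the area of that piece is 15/2.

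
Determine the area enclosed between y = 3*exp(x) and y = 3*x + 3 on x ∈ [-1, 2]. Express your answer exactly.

-27/2 - 3*exp(-1) + 3*exp(2)

On [-1, 2], (3*exp(x)) - (3*x + 3) = -3*x + 3*exp(x) - 3 is ≥ 0 throughout, so the area is a single integral of |-3*x + 3*exp(x) - 3|.
∫[-1,2] (-3*x + 3*exp(x) - 3) dx = -27/2 - 3*exp(-1) + 3*exp(2).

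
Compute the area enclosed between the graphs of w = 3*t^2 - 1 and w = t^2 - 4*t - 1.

Set the curves equal: 3*t^2 - 1 = t^2 - 4*t - 1, so 2*t^2 + 4*t = 0, which factors as 2*t*(t + 2) = 0. The curves meet at t = -2, 0.
On [-2, 0], w = t^2 - 4*t - 1 is on top; that piece has area ∫[-2,0] (-(2*t^2 + 4*t)) dt = 8/3.

8/3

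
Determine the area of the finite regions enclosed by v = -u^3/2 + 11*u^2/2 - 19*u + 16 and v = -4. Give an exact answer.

37/24

Set the curves equal: -u^3/2 + 11*u^2/2 - 19*u + 16 = -4, so -u^3/2 + 11*u^2/2 - 19*u + 20 = 0, which factors as -(u - 5)*(u - 4)*(u - 2)/2 = 0. The curves meet at u = 2, 4, 5.
On [2, 4], v = -4 is on top; that piece has area ∫[2,4] (-(-u^3/2 + 11*u^2/2 - 19*u + 20)) du = 4/3.
On [4, 5], v = -u^3/2 + 11*u^2/2 - 19*u + 16 is on top; that piece has area ∫[4,5] (-u^3/2 + 11*u^2/2 - 19*u + 20) du = 5/24.
Total enclosed area = 4/3 + 5/24 = 37/24.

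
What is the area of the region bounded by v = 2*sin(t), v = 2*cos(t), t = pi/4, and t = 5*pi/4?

4*sqrt(2)

On [pi/4, 5*pi/4], (2*sin(t)) - (2*cos(t)) = 2*sin(t) - 2*cos(t) is ≥ 0 throughout, so the area is a single integral of |2*sin(t) - 2*cos(t)|.
∫[pi/4,5*pi/4] (2*sin(t) - 2*cos(t)) dt = 4*sqrt(2).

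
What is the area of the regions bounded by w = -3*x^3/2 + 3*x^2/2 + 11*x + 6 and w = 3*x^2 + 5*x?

71/4

Set the curves equal: -3*x^3/2 + 3*x^2/2 + 11*x + 6 = 3*x^2 + 5*x, so -3*x^3/2 - 3*x^2/2 + 6*x + 6 = 0, which factors as -3*(x - 2)*(x + 1)*(x + 2)/2 = 0. The curves meet at x = -2, -1, 2.
On [-2, -1], w = 3*x^2 + 5*x is on top; that piece has area ∫[-2,-1] (-(-3*x^3/2 - 3*x^2/2 + 6*x + 6)) dx = 7/8.
On [-1, 2], w = -3*x^3/2 + 3*x^2/2 + 11*x + 6 is on top; that piece has area ∫[-1,2] (-3*x^3/2 - 3*x^2/2 + 6*x + 6) dx = 135/8.
Total enclosed area = 7/8 + 135/8 = 71/4.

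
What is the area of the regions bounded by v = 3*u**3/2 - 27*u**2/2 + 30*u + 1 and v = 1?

Set the curves equal: 3*u**3/2 - 27*u**2/2 + 30*u + 1 = 1, so 3*u**3/2 - 27*u**2/2 + 30*u = 0, which factors as 3*u*(u - 5)*(u - 4)/2 = 0. The curves meet at u = 0, 4, 5.
On [0, 4], v = 3*u**3/2 - 27*u**2/2 + 30*u + 1 is on top; that piece has area ∫[0,4] (3*u**3/2 - 27*u**2/2 + 30*u) du = 48.
On [4, 5], v = 1 is on top; that piece has area ∫[4,5] (-(3*u**3/2 - 27*u**2/2 + 30*u)) du = 9/8.
Total enclosed area = 48 + 9/8 = 393/8.

393/8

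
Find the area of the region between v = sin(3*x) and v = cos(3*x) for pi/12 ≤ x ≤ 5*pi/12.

On [pi/12, 5*pi/12], (sin(3*x)) - (cos(3*x)) = sin(3*x) - cos(3*x) is ≥ 0 throughout, so the area is a single integral of |sin(3*x) - cos(3*x)|.
∫[pi/12,5*pi/12] (sin(3*x) - cos(3*x)) dx = 2*sqrt(2)/3.

2*sqrt(2)/3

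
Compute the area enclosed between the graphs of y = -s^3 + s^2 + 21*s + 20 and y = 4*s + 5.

Set the curves equal: -s^3 + s^2 + 21*s + 20 = 4*s + 5, so -s^3 + s^2 + 17*s + 15 = 0, which factors as -(s - 5)*(s + 1)*(s + 3) = 0. The curves meet at s = -3, -1, 5.
On [-3, -1], y = 4*s + 5 is on top; that piece has area ∫[-3,-1] (-(-s^3 + s^2 + 17*s + 15)) ds = 28/3.
On [-1, 5], y = -s^3 + s^2 + 21*s + 20 is on top; that piece has area ∫[-1,5] (-s^3 + s^2 + 17*s + 15) ds = 180.
Total enclosed area = 28/3 + 180 = 568/3.

568/3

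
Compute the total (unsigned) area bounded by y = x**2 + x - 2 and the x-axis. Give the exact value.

9/2

The curve meets the x-axis where x**2 + x - 2 = 0, i.e. (x - 1)*(x + 2) = 0, at x = -2, 1.
On [-2, 1] the curve lies below the axis; ∫[-2,1] (x**2 + x - 2) dx = -9/2, giving area 9/2.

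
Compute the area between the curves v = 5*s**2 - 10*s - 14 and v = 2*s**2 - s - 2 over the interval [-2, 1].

The difference (5*s**2 - 10*s - 14) - (2*s**2 - s - 2) = 3*s**2 - 9*s - 12 changes sign at s = -1 inside [-2, 1], so split the integral there.
∫[-2,-1] (3*s**2 - 9*s - 12) ds = 17/2.
∫[-1,1] (3*s**2 - 9*s - 12) ds = -22; the area of that piece is 22.
Total area = 17/2 + 22 = 61/2.

61/2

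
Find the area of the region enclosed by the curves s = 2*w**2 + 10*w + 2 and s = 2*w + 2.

64/3

Both boundary curves give s as a function of w, so integrate with respect to w. Setting them equal: 2*w**2 + 8*w = 0, i.e. 2*w*(w + 4) = 0, so they meet at w = -4, 0.
For w in [-4, 0], s = 2*w**2 + 10*w + 2 is on the left; area = ∫[-4,0] (-(2*w**2 + 8*w)) dw = 64/3.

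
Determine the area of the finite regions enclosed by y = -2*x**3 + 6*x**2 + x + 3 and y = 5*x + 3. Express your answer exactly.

1

Set the curves equal: -2*x**3 + 6*x**2 + x + 3 = 5*x + 3, so -2*x**3 + 6*x**2 - 4*x = 0, which factors as -2*x*(x - 2)*(x - 1) = 0. The curves meet at x = 0, 1, 2.
On [0, 1], y = 5*x + 3 is on top; that piece has area ∫[0,1] (-(-2*x**3 + 6*x**2 - 4*x)) dx = 1/2.
On [1, 2], y = -2*x**3 + 6*x**2 + x + 3 is on top; that piece has area ∫[1,2] (-2*x**3 + 6*x**2 - 4*x) dx = 1/2.
Total enclosed area = 1/2 + 1/2 = 1.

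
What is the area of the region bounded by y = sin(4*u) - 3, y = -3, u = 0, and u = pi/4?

1/2

On [0, pi/4], (sin(4*u) - 3) - (-3) = sin(4*u) is ≥ 0 throughout, so the area is a single integral of |sin(4*u)|.
∫[0,pi/4] (sin(4*u)) du = 1/2.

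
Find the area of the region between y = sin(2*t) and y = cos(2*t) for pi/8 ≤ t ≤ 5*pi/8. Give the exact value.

On [pi/8, 5*pi/8], (sin(2*t)) - (cos(2*t)) = sin(2*t) - cos(2*t) is ≥ 0 throughout, so the area is a single integral of |sin(2*t) - cos(2*t)|.
∫[pi/8,5*pi/8] (sin(2*t) - cos(2*t)) dt = sqrt(2).

sqrt(2)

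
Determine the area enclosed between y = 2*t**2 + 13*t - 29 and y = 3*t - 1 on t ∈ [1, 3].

The difference (2*t**2 + 13*t - 29) - (3*t - 1) = 2*t**2 + 10*t - 28 changes sign at t = 2 inside [1, 3], so split the integral there.
∫[1,2] (2*t**2 + 10*t - 28) dt = -25/3; the area of that piece is 25/3.
∫[2,3] (2*t**2 + 10*t - 28) dt = 29/3.
Total area = 25/3 + 29/3 = 18.

18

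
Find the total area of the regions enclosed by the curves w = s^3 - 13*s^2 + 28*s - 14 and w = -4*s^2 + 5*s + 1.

8

Set the curves equal: s^3 - 13*s^2 + 28*s - 14 = -4*s^2 + 5*s + 1, so s^3 - 9*s^2 + 23*s - 15 = 0, which factors as (s - 5)*(s - 3)*(s - 1) = 0. The curves meet at s = 1, 3, 5.
On [1, 3], w = s^3 - 13*s^2 + 28*s - 14 is on top; that piece has area ∫[1,3] (s^3 - 9*s^2 + 23*s - 15) ds = 4.
On [3, 5], w = -4*s^2 + 5*s + 1 is on top; that piece has area ∫[3,5] (-(s^3 - 9*s^2 + 23*s - 15)) ds = 4.
Total enclosed area = 4 + 4 = 8.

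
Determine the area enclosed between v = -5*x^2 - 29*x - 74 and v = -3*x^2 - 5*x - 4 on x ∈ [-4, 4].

1936/3

On [-4, 4], (-5*x^2 - 29*x - 74) - (-3*x^2 - 5*x - 4) = -2*x^2 - 24*x - 70 is ≤ 0 throughout, so the area is a single integral of |-2*x^2 - 24*x - 70|.
∫[-4,4] (-2*x^2 - 24*x - 70) dx = -1936/3; the area of that piece is 1936/3.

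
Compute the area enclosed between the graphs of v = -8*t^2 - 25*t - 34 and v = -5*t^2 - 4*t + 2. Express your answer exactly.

Set the curves equal: -8*t^2 - 25*t - 34 = -5*t^2 - 4*t + 2, so -3*t^2 - 21*t - 36 = 0, which factors as -3*(t + 3)*(t + 4) = 0. The curves meet at t = -4, -3.
On [-4, -3], v = -8*t^2 - 25*t - 34 is on top; that piece has area ∫[-4,-3] (-3*t^2 - 21*t - 36) dt = 1/2.

1/2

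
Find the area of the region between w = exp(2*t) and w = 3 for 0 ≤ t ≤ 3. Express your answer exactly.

The difference (exp(2*t)) - (3) = exp(2*t) - 3 changes sign at t = log(3)/2 inside [0, 3], so split the integral there.
∫[0,log(3)/2] (exp(2*t) - 3) dt = 1 - 3*log(3)/2; the area of that piece is -1 + 3*log(3)/2.
∫[log(3)/2,3] (exp(2*t) - 3) dt = -21/2 + 3*log(3)/2 + exp(6)/2.
Total area = (-1 + 3*log(3)/2) + (-21/2 + 3*log(3)/2 + exp(6)/2) = -23/2 + 3*log(3) + exp(6)/2.

-23/2 + 3*log(3) + exp(6)/2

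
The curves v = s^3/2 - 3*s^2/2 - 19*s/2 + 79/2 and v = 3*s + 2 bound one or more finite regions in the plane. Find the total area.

Set the curves equal: s^3/2 - 3*s^2/2 - 19*s/2 + 79/2 = 3*s + 2, so s^3/2 - 3*s^2/2 - 25*s/2 + 75/2 = 0, which factors as (s - 5)*(s - 3)*(s + 5)/2 = 0. The curves meet at s = -5, 3, 5.
On [-5, 3], v = s^3/2 - 3*s^2/2 - 19*s/2 + 79/2 is on top; that piece has area ∫[-5,3] (s^3/2 - 3*s^2/2 - 25*s/2 + 75/2) ds = 256.
On [3, 5], v = 3*s + 2 is on top; that piece has area ∫[3,5] (-(s^3/2 - 3*s^2/2 - 25*s/2 + 75/2)) ds = 6.
Total enclosed area = 256 + 6 = 262.

262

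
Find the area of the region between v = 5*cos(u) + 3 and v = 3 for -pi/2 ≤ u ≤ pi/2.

10

On [-pi/2, pi/2], (5*cos(u) + 3) - (3) = 5*cos(u) is ≥ 0 throughout, so the area is a single integral of |5*cos(u)|.
∫[-pi/2,pi/2] (5*cos(u)) du = 10.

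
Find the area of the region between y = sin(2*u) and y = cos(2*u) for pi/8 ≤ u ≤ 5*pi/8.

sqrt(2)

On [pi/8, 5*pi/8], (sin(2*u)) - (cos(2*u)) = sin(2*u) - cos(2*u) is ≥ 0 throughout, so the area is a single integral of |sin(2*u) - cos(2*u)|.
∫[pi/8,5*pi/8] (sin(2*u) - cos(2*u)) du = sqrt(2).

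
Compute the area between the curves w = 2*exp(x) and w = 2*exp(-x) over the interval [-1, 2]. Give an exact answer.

The difference (2*exp(x)) - (2*exp(-x)) = 2*exp(x) - 2*exp(-x) changes sign at x = 0 inside [-1, 2], so split the integral there.
∫[-1,0] (2*exp(x) - 2*exp(-x)) dx = -2*exp(1) - 2*exp(-1) + 4; the area of that piece is -4 + 2*exp(-1) + 2*exp(1).
∫[0,2] (2*exp(x) - 2*exp(-x)) dx = -4 + 2*exp(-2) + 2*exp(2).
Total area = (-4 + 2*exp(-1) + 2*exp(1)) + (-4 + 2*exp(-2) + 2*exp(2)) = -8 + 2*exp(-2) + 2*exp(-1) + 2*exp(1) + 2*exp(2).

-8 + 2*exp(-2) + 2*exp(-1) + 2*exp(1) + 2*exp(2)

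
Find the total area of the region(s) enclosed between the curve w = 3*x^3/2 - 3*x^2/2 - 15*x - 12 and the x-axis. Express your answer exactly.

The curve meets the x-axis where 3*x^3/2 - 3*x^2/2 - 15*x - 12 = 0, i.e. 3*(x - 4)*(x + 1)*(x + 2)/2 = 0, at x = -2, -1, 4.
On [-2, -1] the curve lies above the axis; ∫[-2,-1] (3*x^3/2 - 3*x^2/2 - 15*x - 12) dx = 11/8, giving area 11/8.
On [-1, 4] the curve lies below the axis; ∫[-1,4] (3*x^3/2 - 3*x^2/2 - 15*x - 12) dx = -875/8, giving area 875/8.
Total area = 11/8 + 875/8 = 443/4.

443/4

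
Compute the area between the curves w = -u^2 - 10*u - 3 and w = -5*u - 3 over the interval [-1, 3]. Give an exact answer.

The difference (-u^2 - 10*u - 3) - (-5*u - 3) = -u^2 - 5*u changes sign at u = 0 inside [-1, 3], so split the integral there.
∫[-1,0] (-u^2 - 5*u) du = 13/6.
∫[0,3] (-u^2 - 5*u) du = -63/2; the area of that piece is 63/2.
Total area = 13/6 + 63/2 = 101/3.

101/3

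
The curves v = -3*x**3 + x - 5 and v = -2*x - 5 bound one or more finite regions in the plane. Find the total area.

Set the curves equal: -3*x**3 + x - 5 = -2*x - 5, so -3*x**3 + 3*x = 0, which factors as -3*x*(x - 1)*(x + 1) = 0. The curves meet at x = -1, 0, 1.
On [-1, 0], v = -2*x - 5 is on top; that piece has area ∫[-1,0] (-(-3*x**3 + 3*x)) dx = 3/4.
On [0, 1], v = -3*x**3 + x - 5 is on top; that piece has area ∫[0,1] (-3*x**3 + 3*x) dx = 3/4.
Total enclosed area = 3/4 + 3/4 = 3/2.

3/2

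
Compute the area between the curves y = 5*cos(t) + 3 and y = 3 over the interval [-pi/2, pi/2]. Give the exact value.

On [-pi/2, pi/2], (5*cos(t) + 3) - (3) = 5*cos(t) is ≥ 0 throughout, so the area is a single integral of |5*cos(t)|.
∫[-pi/2,pi/2] (5*cos(t)) dt = 10.

10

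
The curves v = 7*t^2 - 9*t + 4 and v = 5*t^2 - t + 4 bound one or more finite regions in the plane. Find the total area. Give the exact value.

Set the curves equal: 7*t^2 - 9*t + 4 = 5*t^2 - t + 4, so 2*t^2 - 8*t = 0, which factors as 2*t*(t - 4) = 0. The curves meet at t = 0, 4.
On [0, 4], v = 5*t^2 - t + 4 is on top; that piece has area ∫[0,4] (-(2*t^2 - 8*t)) dt = 64/3.

64/3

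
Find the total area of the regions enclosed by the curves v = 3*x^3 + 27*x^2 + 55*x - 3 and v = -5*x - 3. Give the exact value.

Set the curves equal: 3*x^3 + 27*x^2 + 55*x - 3 = -5*x - 3, so 3*x^3 + 27*x^2 + 60*x = 0, which factors as 3*x*(x + 4)*(x + 5) = 0. The curves meet at x = -5, -4, 0.
On [-5, -4], v = 3*x^3 + 27*x^2 + 55*x - 3 is on top; that piece has area ∫[-5,-4] (3*x^3 + 27*x^2 + 60*x) dx = 9/4.
On [-4, 0], v = -5*x - 3 is on top; that piece has area ∫[-4,0] (-(3*x^3 + 27*x^2 + 60*x)) dx = 96.
Total enclosed area = 9/4 + 96 = 393/4.

393/4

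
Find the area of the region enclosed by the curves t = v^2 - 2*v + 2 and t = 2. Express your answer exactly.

Both boundary curves give t as a function of v, so integrate with respect to v. Setting them equal: v^2 - 2*v = 0, i.e. v*(v - 2) = 0, so they meet at v = 0, 2.
For v in [0, 2], t = v^2 - 2*v + 2 is on the left; area = ∫[0,2] (-(v^2 - 2*v)) dv = 4/3.

4/3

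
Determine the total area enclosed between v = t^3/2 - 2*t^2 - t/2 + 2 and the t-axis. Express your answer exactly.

The curve meets the t-axis where t^3/2 - 2*t^2 - t/2 + 2 = 0, i.e. (t - 4)*(t - 1)*(t + 1)/2 = 0, at t = -1, 1, 4.
On [-1, 1] the curve lies above the axis; ∫[-1,1] (t^3/2 - 2*t^2 - t/2 + 2) dt = 8/3, giving area 8/3.
On [1, 4] the curve lies below the axis; ∫[1,4] (t^3/2 - 2*t^2 - t/2 + 2) dt = -63/8, giving area 63/8.
Total area = 8/3 + 63/8 = 253/24.

253/24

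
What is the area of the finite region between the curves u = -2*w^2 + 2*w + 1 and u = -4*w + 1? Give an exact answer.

9

Both boundary curves give u as a function of w, so integrate with respect to w. Setting them equal: -2*w^2 + 6*w = 0, i.e. -2*w*(w - 3) = 0, so they meet at w = 0, 3.
For w in [0, 3], u = -2*w^2 + 2*w + 1 is on the right; area = ∫[0,3] (-2*w^2 + 6*w) dw = 9.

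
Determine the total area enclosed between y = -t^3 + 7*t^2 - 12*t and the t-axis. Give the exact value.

71/6

The curve meets the t-axis where -t^3 + 7*t^2 - 12*t = 0, i.e. -t*(t - 4)*(t - 3) = 0, at t = 0, 3, 4.
On [0, 3] the curve lies below the axis; ∫[0,3] (-t^3 + 7*t^2 - 12*t) dt = -45/4, giving area 45/4.
On [3, 4] the curve lies above the axis; ∫[3,4] (-t^3 + 7*t^2 - 12*t) dt = 7/12, giving area 7/12.
Total area = 45/4 + 7/12 = 71/6.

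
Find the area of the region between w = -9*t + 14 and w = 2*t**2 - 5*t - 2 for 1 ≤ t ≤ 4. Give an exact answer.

The difference (-9*t + 14) - (2*t**2 - 5*t - 2) = -2*t**2 - 4*t + 16 changes sign at t = 2 inside [1, 4], so split the integral there.
∫[1,2] (-2*t**2 - 4*t + 16) dt = 16/3.
∫[2,4] (-2*t**2 - 4*t + 16) dt = -88/3; the area of that piece is 88/3.
Total area = 16/3 + 88/3 = 104/3.

104/3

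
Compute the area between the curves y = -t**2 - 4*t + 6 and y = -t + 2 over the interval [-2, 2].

49/3

The difference (-t**2 - 4*t + 6) - (-t + 2) = -t**2 - 3*t + 4 changes sign at t = 1 inside [-2, 2], so split the integral there.
∫[-2,1] (-t**2 - 3*t + 4) dt = 27/2.
∫[1,2] (-t**2 - 3*t + 4) dt = -17/6; the area of that piece is 17/6.
Total area = 27/2 + 17/6 = 49/3.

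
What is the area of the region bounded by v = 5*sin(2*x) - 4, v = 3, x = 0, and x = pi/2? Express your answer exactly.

-5 + 7*pi/2

On [0, pi/2], (5*sin(2*x) - 4) - (3) = 5*sin(2*x) - 7 is ≤ 0 throughout, so the area is a single integral of |5*sin(2*x) - 7|.
∫[0,pi/2] (5*sin(2*x) - 7) dx = 5 - 7*pi/2; the area of that piece is -5 + 7*pi/2.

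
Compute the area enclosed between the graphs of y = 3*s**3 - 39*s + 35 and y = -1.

1221/4

Set the curves equal: 3*s**3 - 39*s + 35 = -1, so 3*s**3 - 39*s + 36 = 0, which factors as 3*(s - 3)*(s - 1)*(s + 4) = 0. The curves meet at s = -4, 1, 3.
On [-4, 1], y = 3*s**3 - 39*s + 35 is on top; that piece has area ∫[-4,1] (3*s**3 - 39*s + 36) ds = 1125/4.
On [1, 3], y = -1 is on top; that piece has area ∫[1,3] (-(3*s**3 - 39*s + 36)) ds = 24.
Total enclosed area = 1125/4 + 24 = 1221/4.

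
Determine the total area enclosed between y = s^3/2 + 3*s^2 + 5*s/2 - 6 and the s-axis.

The curve meets the s-axis where s^3/2 + 3*s^2 + 5*s/2 - 6 = 0, i.e. (s - 1)*(s + 3)*(s + 4)/2 = 0, at s = -4, -3, 1.
On [-4, -3] the curve lies above the axis; ∫[-4,-3] (s^3/2 + 3*s^2 + 5*s/2 - 6) ds = 3/8, giving area 3/8.
On [-3, 1] the curve lies below the axis; ∫[-3,1] (s^3/2 + 3*s^2 + 5*s/2 - 6) ds = -16, giving area 16.
Total area = 3/8 + 16 = 131/8.

131/8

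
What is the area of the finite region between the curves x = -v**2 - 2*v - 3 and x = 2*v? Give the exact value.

4/3

Both boundary curves give x as a function of v, so integrate with respect to v. Setting them equal: -v**2 - 4*v - 3 = 0, i.e. -(v + 1)*(v + 3) = 0, so they meet at v = -3, -1.
For v in [-3, -1], x = -v**2 - 2*v - 3 is on the right; area = ∫[-3,-1] (-v**2 - 4*v - 3) dv = 4/3.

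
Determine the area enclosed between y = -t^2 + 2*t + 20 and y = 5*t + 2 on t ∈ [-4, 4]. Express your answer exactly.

The difference (-t^2 + 2*t + 20) - (5*t + 2) = -t^2 - 3*t + 18 changes sign at t = 3 inside [-4, 4], so split the integral there.
∫[-4,3] (-t^2 - 3*t + 18) dt = 637/6.
∫[3,4] (-t^2 - 3*t + 18) dt = -29/6; the area of that piece is 29/6.
Total area = 637/6 + 29/6 = 111.

111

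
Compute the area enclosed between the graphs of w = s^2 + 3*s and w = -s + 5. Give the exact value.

Set the curves equal: s^2 + 3*s = -s + 5, so s^2 + 4*s - 5 = 0, which factors as (s - 1)*(s + 5) = 0. The curves meet at s = -5, 1.
On [-5, 1], w = -s + 5 is on top; that piece has area ∫[-5,1] (-(s^2 + 4*s - 5)) ds = 36.

36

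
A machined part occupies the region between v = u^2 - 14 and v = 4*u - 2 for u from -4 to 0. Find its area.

32

The difference (u^2 - 14) - (4*u - 2) = u^2 - 4*u - 12 changes sign at u = -2 inside [-4, 0], so split the integral there.
∫[-4,-2] (u^2 - 4*u - 12) du = 56/3.
∫[-2,0] (u^2 - 4*u - 12) du = -40/3; the area of that piece is 40/3.
Total area = 56/3 + 40/3 = 32.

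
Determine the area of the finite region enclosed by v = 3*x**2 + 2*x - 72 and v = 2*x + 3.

500

Set the curves equal: 3*x**2 + 2*x - 72 = 2*x + 3, so 3*x**2 - 75 = 0, which factors as 3*(x - 5)*(x + 5) = 0. The curves meet at x = -5, 5.
On [-5, 5], v = 2*x + 3 is on top; that piece has area ∫[-5,5] (-(3*x**2 - 75)) dx = 500.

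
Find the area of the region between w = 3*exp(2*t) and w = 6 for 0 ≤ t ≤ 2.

-33/2 + 6*log(2) + 3*exp(4)/2

The difference (3*exp(2*t)) - (6) = 3*exp(2*t) - 6 changes sign at t = log(2)/2 inside [0, 2], so split the integral there.
∫[0,log(2)/2] (3*exp(2*t) - 6) dt = 3/2 - log(8); the area of that piece is -3/2 + log(8).
∫[log(2)/2,2] (3*exp(2*t) - 6) dt = -15 + 3*log(2) + 3*exp(4)/2.
Total area = (-3/2 + log(8)) + (-15 + 3*log(2) + 3*exp(4)/2) = -33/2 + 6*log(2) + 3*exp(4)/2.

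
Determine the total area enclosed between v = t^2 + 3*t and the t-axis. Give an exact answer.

9/2

The curve meets the t-axis where t^2 + 3*t = 0, i.e. t*(t + 3) = 0, at t = -3, 0.
On [-3, 0] the curve lies below the axis; ∫[-3,0] (t^2 + 3*t) dt = -9/2, giving area 9/2.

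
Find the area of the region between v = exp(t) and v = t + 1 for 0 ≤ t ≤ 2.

On [0, 2], (exp(t)) - (t + 1) = -t + exp(t) - 1 is ≥ 0 throughout, so the area is a single integral of |-t + exp(t) - 1|.
∫[0,2] (-t + exp(t) - 1) dt = -5 + exp(2).

-5 + exp(2)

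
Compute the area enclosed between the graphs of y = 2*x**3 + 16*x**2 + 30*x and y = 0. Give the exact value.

Set the curves equal: 2*x**3 + 16*x**2 + 30*x = 0, so 2*x**3 + 16*x**2 + 30*x = 0, which factors as 2*x*(x + 3)*(x + 5) = 0. The curves meet at x = -5, -3, 0.
On [-5, -3], y = 2*x**3 + 16*x**2 + 30*x is on top; that piece has area ∫[-5,-3] (2*x**3 + 16*x**2 + 30*x) dx = 32/3.
On [-3, 0], y = 0 is on top; that piece has area ∫[-3,0] (-(2*x**3 + 16*x**2 + 30*x)) dx = 63/2.
Total enclosed area = 32/3 + 63/2 = 253/6.

253/6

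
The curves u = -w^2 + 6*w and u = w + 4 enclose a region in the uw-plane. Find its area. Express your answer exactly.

9/2

Both boundary curves give u as a function of w, so integrate with respect to w. Setting them equal: -w^2 + 5*w - 4 = 0, i.e. -(w - 4)*(w - 1) = 0, so they meet at w = 1, 4.
For w in [1, 4], u = -w^2 + 6*w is on the right; area = ∫[1,4] (-w^2 + 5*w - 4) dw = 9/2.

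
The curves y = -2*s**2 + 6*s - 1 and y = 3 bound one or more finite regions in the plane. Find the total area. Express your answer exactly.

1/3

Set the curves equal: -2*s**2 + 6*s - 1 = 3, so -2*s**2 + 6*s - 4 = 0, which factors as -2*(s - 2)*(s - 1) = 0. The curves meet at s = 1, 2.
On [1, 2], y = -2*s**2 + 6*s - 1 is on top; that piece has area ∫[1,2] (-2*s**2 + 6*s - 4) ds = 1/3.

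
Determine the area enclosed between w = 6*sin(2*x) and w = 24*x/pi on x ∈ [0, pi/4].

3 - 3*pi/4

On [0, pi/4], (6*sin(2*x)) - (24*x/pi) = -24*x/pi + 6*sin(2*x) is ≥ 0 throughout, so the area is a single integral of |-24*x/pi + 6*sin(2*x)|.
∫[0,pi/4] (-24*x/pi + 6*sin(2*x)) dx = 3 - 3*pi/4.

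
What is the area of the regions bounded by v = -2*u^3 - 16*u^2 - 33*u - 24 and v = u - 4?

Set the curves equal: -2*u^3 - 16*u^2 - 33*u - 24 = u - 4, so -2*u^3 - 16*u^2 - 34*u - 20 = 0, which factors as -2*(u + 1)*(u + 2)*(u + 5) = 0. The curves meet at u = -5, -2, -1.
On [-5, -2], v = u - 4 is on top; that piece has area ∫[-5,-2] (-(-2*u^3 - 16*u^2 - 34*u - 20)) du = 45/2.
On [-2, -1], v = -2*u^3 - 16*u^2 - 33*u - 24 is on top; that piece has area ∫[-2,-1] (-2*u^3 - 16*u^2 - 34*u - 20) du = 7/6.
Total enclosed area = 45/2 + 7/6 = 71/3.

71/3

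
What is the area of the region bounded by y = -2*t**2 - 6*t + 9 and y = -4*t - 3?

125/3

Set the curves equal: -2*t**2 - 6*t + 9 = -4*t - 3, so -2*t**2 - 2*t + 12 = 0, which factors as -2*(t - 2)*(t + 3) = 0. The curves meet at t = -3, 2.
On [-3, 2], y = -2*t**2 - 6*t + 9 is on top; that piece has area ∫[-3,2] (-2*t**2 - 2*t + 12) dt = 125/3.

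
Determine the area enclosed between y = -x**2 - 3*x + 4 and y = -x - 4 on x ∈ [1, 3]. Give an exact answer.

The difference (-x**2 - 3*x + 4) - (-x - 4) = -x**2 - 2*x + 8 changes sign at x = 2 inside [1, 3], so split the integral there.
∫[1,2] (-x**2 - 2*x + 8) dx = 8/3.
∫[2,3] (-x**2 - 2*x + 8) dx = -10/3; the area of that piece is 10/3.
Total area = 8/3 + 10/3 = 6.

6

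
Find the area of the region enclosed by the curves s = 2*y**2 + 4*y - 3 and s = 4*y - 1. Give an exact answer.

8/3

Both boundary curves give s as a function of y, so integrate with respect to y. Setting them equal: 2*y**2 - 2 = 0, i.e. 2*(y - 1)*(y + 1) = 0, so they meet at y = -1, 1.
For y in [-1, 1], s = 2*y**2 + 4*y - 3 is on the left; area = ∫[-1,1] (-(2*y**2 - 2)) dy = 8/3.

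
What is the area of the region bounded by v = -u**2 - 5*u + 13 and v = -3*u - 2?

Set the curves equal: -u**2 - 5*u + 13 = -3*u - 2, so -u**2 - 2*u + 15 = 0, which factors as -(u - 3)*(u + 5) = 0. The curves meet at u = -5, 3.
On [-5, 3], v = -u**2 - 5*u + 13 is on top; that piece has area ∫[-5,3] (-u**2 - 2*u + 15) du = 256/3.

256/3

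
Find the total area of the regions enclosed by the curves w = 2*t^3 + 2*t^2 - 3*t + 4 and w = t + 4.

37/6

Set the curves equal: 2*t^3 + 2*t^2 - 3*t + 4 = t + 4, so 2*t^3 + 2*t^2 - 4*t = 0, which factors as 2*t*(t - 1)*(t + 2) = 0. The curves meet at t = -2, 0, 1.
On [-2, 0], w = 2*t^3 + 2*t^2 - 3*t + 4 is on top; that piece has area ∫[-2,0] (2*t^3 + 2*t^2 - 4*t) dt = 16/3.
On [0, 1], w = t + 4 is on top; that piece has area ∫[0,1] (-(2*t^3 + 2*t^2 - 4*t)) dt = 5/6.
Total enclosed area = 16/3 + 5/6 = 37/6.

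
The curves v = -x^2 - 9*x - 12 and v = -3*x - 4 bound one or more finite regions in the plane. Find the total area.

4/3

Set the curves equal: -x^2 - 9*x - 12 = -3*x - 4, so -x^2 - 6*x - 8 = 0, which factors as -(x + 2)*(x + 4) = 0. The curves meet at x = -4, -2.
On [-4, -2], v = -x^2 - 9*x - 12 is on top; that piece has area ∫[-4,-2] (-x^2 - 6*x - 8) dx = 4/3.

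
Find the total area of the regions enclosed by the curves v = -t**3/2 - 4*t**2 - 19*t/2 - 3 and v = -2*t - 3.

Set the curves equal: -t**3/2 - 4*t**2 - 19*t/2 - 3 = -2*t - 3, so -t**3/2 - 4*t**2 - 15*t/2 = 0, which factors as -t*(t + 3)*(t + 5)/2 = 0. The curves meet at t = -5, -3, 0.
On [-5, -3], v = -2*t - 3 is on top; that piece has area ∫[-5,-3] (-(-t**3/2 - 4*t**2 - 15*t/2)) dt = 8/3.
On [-3, 0], v = -t**3/2 - 4*t**2 - 19*t/2 - 3 is on top; that piece has area ∫[-3,0] (-t**3/2 - 4*t**2 - 15*t/2) dt = 63/8.
Total enclosed area = 8/3 + 63/8 = 253/24.

253/24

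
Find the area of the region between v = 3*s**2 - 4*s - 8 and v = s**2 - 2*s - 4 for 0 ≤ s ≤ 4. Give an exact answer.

The difference (3*s**2 - 4*s - 8) - (s**2 - 2*s - 4) = 2*s**2 - 2*s - 4 changes sign at s = 2 inside [0, 4], so split the integral there.
∫[0,2] (2*s**2 - 2*s - 4) ds = -20/3; the area of that piece is 20/3.
∫[2,4] (2*s**2 - 2*s - 4) ds = 52/3.
Total area = 20/3 + 52/3 = 24.

24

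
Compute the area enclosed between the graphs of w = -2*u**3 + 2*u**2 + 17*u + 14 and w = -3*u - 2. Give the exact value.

443/3

Set the curves equal: -2*u**3 + 2*u**2 + 17*u + 14 = -3*u - 2, so -2*u**3 + 2*u**2 + 20*u + 16 = 0, which factors as -2*(u - 4)*(u + 1)*(u + 2) = 0. The curves meet at u = -2, -1, 4.
On [-2, -1], w = -3*u - 2 is on top; that piece has area ∫[-2,-1] (-(-2*u**3 + 2*u**2 + 20*u + 16)) du = 11/6.
On [-1, 4], w = -2*u**3 + 2*u**2 + 17*u + 14 is on top; that piece has area ∫[-1,4] (-2*u**3 + 2*u**2 + 20*u + 16) du = 875/6.
Total enclosed area = 11/6 + 875/6 = 443/3.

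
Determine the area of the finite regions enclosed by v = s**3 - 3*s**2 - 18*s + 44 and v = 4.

Set the curves equal: s**3 - 3*s**2 - 18*s + 44 = 4, so s**3 - 3*s**2 - 18*s + 40 = 0, which factors as (s - 5)*(s - 2)*(s + 4) = 0. The curves meet at s = -4, 2, 5.
On [-4, 2], v = s**3 - 3*s**2 - 18*s + 44 is on top; that piece has area ∫[-4,2] (s**3 - 3*s**2 - 18*s + 40) ds = 216.
On [2, 5], v = 4 is on top; that piece has area ∫[2,5] (-(s**3 - 3*s**2 - 18*s + 40)) ds = 135/4.
Total enclosed area = 216 + 135/4 = 999/4.

999/4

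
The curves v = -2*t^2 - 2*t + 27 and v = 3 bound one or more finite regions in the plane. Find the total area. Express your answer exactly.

343/3

Set the curves equal: -2*t^2 - 2*t + 27 = 3, so -2*t^2 - 2*t + 24 = 0, which factors as -2*(t - 3)*(t + 4) = 0. The curves meet at t = -4, 3.
On [-4, 3], v = -2*t^2 - 2*t + 27 is on top; that piece has area ∫[-4,3] (-2*t^2 - 2*t + 24) dt = 343/3.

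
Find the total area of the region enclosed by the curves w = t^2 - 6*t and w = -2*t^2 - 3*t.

Set the curves equal: t^2 - 6*t = -2*t^2 - 3*t, so 3*t^2 - 3*t = 0, which factors as 3*t*(t - 1) = 0. The curves meet at t = 0, 1.
On [0, 1], w = -2*t^2 - 3*t is on top; that piece has area ∫[0,1] (-(3*t^2 - 3*t)) dt = 1/2.

1/2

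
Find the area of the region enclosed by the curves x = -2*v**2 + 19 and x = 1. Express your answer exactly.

Both boundary curves give x as a function of v, so integrate with respect to v. Setting them equal: -2*v**2 + 18 = 0, i.e. -2*(v - 3)*(v + 3) = 0, so they meet at v = -3, 3.
For v in [-3, 3], x = -2*v**2 + 19 is on the right; area = ∫[-3,3] (-2*v**2 + 18) dv = 72.

72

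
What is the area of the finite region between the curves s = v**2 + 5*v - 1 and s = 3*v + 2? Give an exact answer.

32/3

Both boundary curves give s as a function of v, so integrate with respect to v. Setting them equal: v**2 + 2*v - 3 = 0, i.e. (v - 1)*(v + 3) = 0, so they meet at v = -3, 1.
For v in [-3, 1], s = v**2 + 5*v - 1 is on the left; area = ∫[-3,1] (-(v**2 + 2*v - 3)) dv = 32/3.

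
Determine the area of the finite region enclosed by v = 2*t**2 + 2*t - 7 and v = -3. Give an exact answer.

Set the curves equal: 2*t**2 + 2*t - 7 = -3, so 2*t**2 + 2*t - 4 = 0, which factors as 2*(t - 1)*(t + 2) = 0. The curves meet at t = -2, 1.
On [-2, 1], v = -3 is on top; that piece has area ∫[-2,1] (-(2*t**2 + 2*t - 4)) dt = 9.

9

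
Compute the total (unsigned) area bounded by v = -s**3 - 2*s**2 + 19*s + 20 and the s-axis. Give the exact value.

The curve meets the s-axis where -s**3 - 2*s**2 + 19*s + 20 = 0, i.e. -(s - 4)*(s + 1)*(s + 5) = 0, at s = -5, -1, 4.
On [-5, -1] the curve lies below the axis; ∫[-5,-1] (-s**3 - 2*s**2 + 19*s + 20) ds = -224/3, giving area 224/3.
On [-1, 4] the curve lies above the axis; ∫[-1,4] (-s**3 - 2*s**2 + 19*s + 20) ds = 1625/12, giving area 1625/12.
Total area = 224/3 + 1625/12 = 2521/12.

2521/12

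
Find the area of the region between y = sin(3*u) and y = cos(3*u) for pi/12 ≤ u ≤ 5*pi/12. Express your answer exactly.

On [pi/12, 5*pi/12], (sin(3*u)) - (cos(3*u)) = sin(3*u) - cos(3*u) is ≥ 0 throughout, so the area is a single integral of |sin(3*u) - cos(3*u)|.
∫[pi/12,5*pi/12] (sin(3*u) - cos(3*u)) du = 2*sqrt(2)/3.

2*sqrt(2)/3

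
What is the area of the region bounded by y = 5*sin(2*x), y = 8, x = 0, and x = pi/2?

-5 + 4*pi

On [0, pi/2], (5*sin(2*x)) - (8) = 5*sin(2*x) - 8 is ≤ 0 throughout, so the area is a single integral of |5*sin(2*x) - 8|.
∫[0,pi/2] (5*sin(2*x) - 8) dx = 5 - 4*pi; the area of that piece is -5 + 4*pi.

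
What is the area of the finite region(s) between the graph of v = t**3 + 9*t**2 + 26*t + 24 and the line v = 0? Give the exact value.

1/2

The curve meets the t-axis where t**3 + 9*t**2 + 26*t + 24 = 0, i.e. (t + 2)*(t + 3)*(t + 4) = 0, at t = -4, -3, -2.
On [-4, -3] the curve lies above the axis; ∫[-4,-3] (t**3 + 9*t**2 + 26*t + 24) dt = 1/4, giving area 1/4.
On [-3, -2] the curve lies below the axis; ∫[-3,-2] (t**3 + 9*t**2 + 26*t + 24) dt = -1/4, giving area 1/4.
Total area = 1/4 + 1/4 = 1/2.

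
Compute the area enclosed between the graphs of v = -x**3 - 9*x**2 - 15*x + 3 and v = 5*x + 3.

131/4

Set the curves equal: -x**3 - 9*x**2 - 15*x + 3 = 5*x + 3, so -x**3 - 9*x**2 - 20*x = 0, which factors as -x*(x + 4)*(x + 5) = 0. The curves meet at x = -5, -4, 0.
On [-5, -4], v = 5*x + 3 is on top; that piece has area ∫[-5,-4] (-(-x**3 - 9*x**2 - 20*x)) dx = 3/4.
On [-4, 0], v = -x**3 - 9*x**2 - 15*x + 3 is on top; that piece has area ∫[-4,0] (-x**3 - 9*x**2 - 20*x) dx = 32.
Total enclosed area = 3/4 + 32 = 131/4.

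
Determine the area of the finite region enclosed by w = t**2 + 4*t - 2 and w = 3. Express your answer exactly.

Set the curves equal: t**2 + 4*t - 2 = 3, so t**2 + 4*t - 5 = 0, which factors as (t - 1)*(t + 5) = 0. The curves meet at t = -5, 1.
On [-5, 1], w = 3 is on top; that piece has area ∫[-5,1] (-(t**2 + 4*t - 5)) dt = 36.

36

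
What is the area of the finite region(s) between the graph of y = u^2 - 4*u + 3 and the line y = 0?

The curve meets the u-axis where u^2 - 4*u + 3 = 0, i.e. (u - 3)*(u - 1) = 0, at u = 1, 3.
On [1, 3] the curve lies below the axis; ∫[1,3] (u^2 - 4*u + 3) du = -4/3, giving area 4/3.

4/3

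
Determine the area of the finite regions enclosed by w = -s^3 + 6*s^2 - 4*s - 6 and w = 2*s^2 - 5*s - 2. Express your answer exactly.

Set the curves equal: -s^3 + 6*s^2 - 4*s - 6 = 2*s^2 - 5*s - 2, so -s^3 + 4*s^2 + s - 4 = 0, which factors as -(s - 4)*(s - 1)*(s + 1) = 0. The curves meet at s = -1, 1, 4.
On [-1, 1], w = 2*s^2 - 5*s - 2 is on top; that piece has area ∫[-1,1] (-(-s^3 + 4*s^2 + s - 4)) ds = 16/3.
On [1, 4], w = -s^3 + 6*s^2 - 4*s - 6 is on top; that piece has area ∫[1,4] (-s^3 + 4*s^2 + s - 4) ds = 63/4.
Total enclosed area = 16/3 + 63/4 = 253/12.

253/12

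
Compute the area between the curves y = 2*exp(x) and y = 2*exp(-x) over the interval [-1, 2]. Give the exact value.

The difference (2*exp(x)) - (2*exp(-x)) = 2*exp(x) - 2*exp(-x) changes sign at x = 0 inside [-1, 2], so split the integral there.
∫[-1,0] (2*exp(x) - 2*exp(-x)) dx = -2*exp(1) - 2*exp(-1) + 4; the area of that piece is -4 + 2*exp(-1) + 2*exp(1).
∫[0,2] (2*exp(x) - 2*exp(-x)) dx = -4 + 2*exp(-2) + 2*exp(2).
Total area = (-4 + 2*exp(-1) + 2*exp(1)) + (-4 + 2*exp(-2) + 2*exp(2)) = -8 + 2*exp(-2) + 2*exp(-1) + 2*exp(1) + 2*exp(2).

-8 + 2*exp(-2) + 2*exp(-1) + 2*exp(1) + 2*exp(2)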